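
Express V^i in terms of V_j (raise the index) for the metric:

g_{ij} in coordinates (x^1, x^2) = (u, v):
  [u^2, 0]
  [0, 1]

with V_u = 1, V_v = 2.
Inverse metric (diagonal): g^{uu} = 1/u^2, g^{vv} = 1
V^i = g^{ij} V_j:
V^u = (1/u^2)(1) + (0)(2) = 1/u^2
V^v = (0)(1) + (1)(2) = 2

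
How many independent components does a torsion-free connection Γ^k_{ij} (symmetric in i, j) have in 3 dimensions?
Γ^k_{ij} has n choices for the upper index and n(n+1)/2 independent symmetric lower index pairs.
Total = 3 × 3×4/2 = 3 × 6 = 18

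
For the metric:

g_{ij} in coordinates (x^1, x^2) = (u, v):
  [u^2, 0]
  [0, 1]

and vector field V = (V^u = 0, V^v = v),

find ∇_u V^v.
Non-zero Christoffel symbols:
Γ^u_{u u} = 1/u
∇_u V^v = ∂_u V^v + Γ^v_{u j} V^j
  = (0) + (0)(0) + (0)(v)
  = 0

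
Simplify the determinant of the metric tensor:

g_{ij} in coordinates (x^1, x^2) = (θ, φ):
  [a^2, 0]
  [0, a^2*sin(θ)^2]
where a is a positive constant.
For a 2×2 metric: det(g) = g_{11}·g_{22} - g_{12}·g_{21}
= (a^2)·(a^2*sin(θ)^2) - (0)·(0)
= a^4*sin(θ)^2 - 0
det(g) = a^4*sin(θ)^2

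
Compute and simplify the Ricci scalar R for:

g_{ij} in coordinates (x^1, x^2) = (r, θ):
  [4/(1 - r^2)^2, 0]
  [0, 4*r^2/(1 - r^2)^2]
Non-zero Christoffel symbols (Γ^k_{ij} = Γ^k_{ji}):
Γ^r_{r r} = 2*r/(1 - r^2)
Γ^r_{θ θ} = (r^3 + r)/(r^2 - 1)
Γ^θ_{r θ} = (-r^2 - 1)/(r^3 - r)
Ricci tensor (R_{ij} = R^k_{ikj}): R_{rr} = -4/(r^2 - 1)^2, R_{rθ} = 0, R_{θθ} = -4*r^2/(r^2 - 1)^2
Inverse metric: g^{rr} = (1 - r^2)^2/4, g^{θθ} = (1 - r^2)^2/(4*r^2)
R = g^{ij} R_{ij} = ((1 - r^2)^2/4)(-4/(r^2 - 1)^2) + ((1 - r^2)^2/(4*r^2))(-4*r^2/(r^2 - 1)^2) = -2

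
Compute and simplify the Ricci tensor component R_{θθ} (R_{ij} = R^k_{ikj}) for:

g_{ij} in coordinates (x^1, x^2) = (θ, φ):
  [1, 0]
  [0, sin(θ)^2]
Non-zero Christoffel symbols (Γ^k_{ij} = Γ^k_{ji}):
Γ^θ_{φ φ} = -sin(2*θ)/2
Γ^φ_{θ φ} = 1/tan(θ)
R^θ_{θ θ θ} = 0 (a repeated index in an antisymmetric pair)
R^φ_{θ φ θ} = ∂_φ Γ^φ_{θ θ} - ∂_θ Γ^φ_{θ φ} + Γ^φ_{φ m} Γ^m_{θ θ} - Γ^φ_{θ m} Γ^m_{θ φ}
  = (0) - (-1/sin(θ)^2) + (0) - (1/tan(θ)^2) = 1
R_{θθ} = R^θ_{θ θ θ} + R^φ_{θ φ θ} = (0) + (1) = 1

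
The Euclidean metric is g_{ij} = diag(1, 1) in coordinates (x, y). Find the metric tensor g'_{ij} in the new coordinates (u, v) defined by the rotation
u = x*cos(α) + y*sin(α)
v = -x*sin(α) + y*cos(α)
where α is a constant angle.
Invert the transformation: x = u*cos(α) - v*sin(α), y = u*sin(α) + v*cos(α)
g'_{ij} = (∂x^k/∂x'^i)(∂x^l/∂x'^j) g_{kl}; with g_{kl} = δ_{kl} this is Σ_k (∂x^k/∂x'^i)(∂x^k/∂x'^j).
Jacobian: ∂x/∂u = cos(α), ∂x/∂v = -sin(α), ∂y/∂u = sin(α), ∂y/∂v = cos(α)
g'_{uu} = (cos(α))(cos(α)) + (sin(α))(sin(α)) = 1
g'_{uv} = (cos(α))(-sin(α)) + (sin(α))(cos(α)) = 0
g'_{vv} = (-sin(α))(-sin(α)) + (cos(α))(cos(α)) = 1
g'_{ij} = diag(1, 1)
The Euclidean metric is invariant under rotations.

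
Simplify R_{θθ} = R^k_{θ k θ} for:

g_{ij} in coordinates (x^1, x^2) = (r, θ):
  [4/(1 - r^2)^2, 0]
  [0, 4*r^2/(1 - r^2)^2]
Non-zero Christoffel symbols (Γ^k_{ij} = Γ^k_{ji}):
Γ^r_{r r} = 2*r/(1 - r^2)
Γ^r_{θ θ} = (r^3 + r)/(r^2 - 1)
Γ^θ_{r θ} = (-r^2 - 1)/(r^3 - r)
R^r_{θ r θ} = ∂_r Γ^r_{θ θ} - ∂_θ Γ^r_{θ r} + Γ^r_{r m} Γ^m_{θ θ} - Γ^r_{θ m} Γ^m_{θ r}
  = ((r^4 - 4*r^2 - 1)/(r^2 - 1)^2) - (0) + (-2*r^2*(r^2 + 1)/(r^2 - 1)^2) - (-(r^2 + 1)^2/(r^2 - 1)^2) = -4*r^2/(r^2 - 1)^2
R^θ_{θ θ θ} = 0 (a repeated index in an antisymmetric pair)
R_{θθ} = R^r_{θ r θ} + R^θ_{θ θ θ} = (-4*r^2/(r^2 - 1)^2) + (0) = -4*r^2/(r^2 - 1)^2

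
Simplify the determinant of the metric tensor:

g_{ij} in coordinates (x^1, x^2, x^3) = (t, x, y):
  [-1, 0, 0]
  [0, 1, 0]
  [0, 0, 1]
Diagonal metric: det(g) = g_{11}·g_{22}·g_{33}
= (-1)·(1)·(1)
det(g) = -1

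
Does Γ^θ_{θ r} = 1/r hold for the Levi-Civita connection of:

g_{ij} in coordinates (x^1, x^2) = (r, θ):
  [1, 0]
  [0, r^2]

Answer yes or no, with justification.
Γ^θ_{θ r} = (1/2) g^{θθ} (∂_θ g_{θr} + ∂_r g_{θθ} - ∂_θ g_{θr}) = (1/2)(1/r^2)((0) + (2*r) - (0)) = 1/r
This equals the proposed value 1/r.
Yes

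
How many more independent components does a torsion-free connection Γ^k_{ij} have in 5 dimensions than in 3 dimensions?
Independent components in n dimensions: n × n(n+1)/2 = n^2(n+1)/2.
5D: 5 × 15 = 75
3D: 3 × 6 = 18
Difference = 75 - 18 = 57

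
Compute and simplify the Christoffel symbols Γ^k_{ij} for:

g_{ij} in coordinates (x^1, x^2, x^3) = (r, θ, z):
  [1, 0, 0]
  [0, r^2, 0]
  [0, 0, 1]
Using Γ^k_{ij} = (1/2) g^{km} (∂_i g_{mj} + ∂_j g_{mi} - ∂_m g_{ij}); the metric is diagonal, so only the m = k term contributes.
Non-zero symbols (using the symmetry Γ^k_{ij} = Γ^k_{ji}):
Γ^r_{θ θ} = (1/2) g^{rr} (∂_θ g_{rθ} + ∂_θ g_{rθ} - ∂_r g_{θθ}) = (1/2)(1)((0) + (0) - (2*r)) = -r
Γ^θ_{r θ} = (1/2) g^{θθ} (∂_r g_{θθ} + ∂_θ g_{θr} - ∂_θ g_{rθ}) = (1/2)(1/r^2)((2*r) + (0) - (0)) = 1/r
All other Christoffel symbols are zero.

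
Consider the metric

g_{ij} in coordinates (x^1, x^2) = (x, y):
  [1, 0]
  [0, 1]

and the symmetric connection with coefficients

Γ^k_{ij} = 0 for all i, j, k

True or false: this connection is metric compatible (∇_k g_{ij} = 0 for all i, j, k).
Using ∇_k g_{ij} = ∂_k g_{ij} - Γ^m_{ki} g_{mj} - Γ^m_{kj} g_{im}:
e.g. ∇_x g_{xx} = (0) - (0) - (0) = 0
Every component ∇_k g_{ij} vanishes: the connection is metric compatible.
True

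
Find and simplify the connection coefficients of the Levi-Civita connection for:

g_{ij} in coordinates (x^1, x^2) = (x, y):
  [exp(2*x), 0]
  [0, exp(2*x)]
Using Γ^k_{ij} = (1/2) g^{km} (∂_i g_{mj} + ∂_j g_{mi} - ∂_m g_{ij}); the metric is diagonal, so only the m = k term contributes.
Non-zero symbols (using the symmetry Γ^k_{ij} = Γ^k_{ji}):
Γ^x_{x x} = (1/2) g^{xx} (∂_x g_{xx} + ∂_x g_{xx} - ∂_x g_{xx}) = (1/2)(exp(-2*x))((2*exp(2*x)) + (2*exp(2*x)) - (2*exp(2*x))) = 1
Γ^x_{y y} = (1/2) g^{xx} (∂_y g_{xy} + ∂_y g_{xy} - ∂_x g_{yy}) = (1/2)(exp(-2*x))((0) + (0) - (2*exp(2*x))) = -1
Γ^y_{x y} = (1/2) g^{yy} (∂_x g_{yy} + ∂_y g_{yx} - ∂_y g_{xy}) = (1/2)(exp(-2*x))((2*exp(2*x)) + (0) - (0)) = 1
All other Christoffel symbols are zero.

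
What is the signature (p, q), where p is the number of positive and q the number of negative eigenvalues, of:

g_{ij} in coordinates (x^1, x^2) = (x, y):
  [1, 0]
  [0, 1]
The metric is diagonal, so its eigenvalues are the diagonal entries: 1, 1 (at a generic point, where coordinate-dependent entries are positive).
2 positive, 0 negative.
(2, 0) - Riemannian (positive definite)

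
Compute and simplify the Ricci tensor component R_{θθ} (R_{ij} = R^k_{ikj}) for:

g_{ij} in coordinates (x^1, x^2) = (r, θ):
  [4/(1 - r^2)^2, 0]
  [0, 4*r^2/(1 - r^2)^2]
Non-zero Christoffel symbols (Γ^k_{ij} = Γ^k_{ji}):
Γ^r_{r r} = 2*r/(1 - r^2)
Γ^r_{θ θ} = (r^3 + r)/(r^2 - 1)
Γ^θ_{r θ} = (-r^2 - 1)/(r^3 - r)
R^r_{θ r θ} = ∂_r Γ^r_{θ θ} - ∂_θ Γ^r_{θ r} + Γ^r_{r m} Γ^m_{θ θ} - Γ^r_{θ m} Γ^m_{θ r}
  = ((r^4 - 4*r^2 - 1)/(r^2 - 1)^2) - (0) + (-2*r^2*(r^2 + 1)/(r^2 - 1)^2) - (-(r^2 + 1)^2/(r^2 - 1)^2) = -4*r^2/(r^2 - 1)^2
R^θ_{θ θ θ} = 0 (a repeated index in an antisymmetric pair)
R_{θθ} = R^r_{θ r θ} + R^θ_{θ θ θ} = (-4*r^2/(r^2 - 1)^2) + (0) = -4*r^2/(r^2 - 1)^2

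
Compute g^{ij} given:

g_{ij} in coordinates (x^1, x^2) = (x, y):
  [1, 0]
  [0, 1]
The metric is diagonal, so g^{ij} is diagonal with entries 1/g_{ii}: diag(1, 1).
g^{ij}:
  [1, 0]
  [0, 1]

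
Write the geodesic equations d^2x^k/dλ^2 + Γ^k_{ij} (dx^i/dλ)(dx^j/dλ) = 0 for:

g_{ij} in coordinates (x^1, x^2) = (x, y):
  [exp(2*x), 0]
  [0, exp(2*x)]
Geodesic equation: d^2x^k/dλ^2 + Γ^k_{ij} (dx^i/dλ)(dx^j/dλ) = 0.
Non-zero Christoffel symbols:
Γ^x_{x x} = 1
Γ^x_{y y} = -1
Γ^y_{x y} = 1
Substituting (the symmetric pair Γ^k_{ij}, Γ^k_{ji} combines into a factor 2):
d^2x/dλ^2 + (dx/dλ)^2 - (dy/dλ)^2 = 0
d^2y/dλ^2 + 2 (dx/dλ)(dy/dλ) = 0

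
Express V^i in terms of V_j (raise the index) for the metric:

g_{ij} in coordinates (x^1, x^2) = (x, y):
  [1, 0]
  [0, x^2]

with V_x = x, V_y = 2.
Inverse metric (diagonal): g^{xx} = 1, g^{yy} = 1/x^2
V^i = g^{ij} V_j:
V^x = (1)(x) + (0)(2) = x
V^y = (0)(x) + (1/x^2)(2) = 2/x^2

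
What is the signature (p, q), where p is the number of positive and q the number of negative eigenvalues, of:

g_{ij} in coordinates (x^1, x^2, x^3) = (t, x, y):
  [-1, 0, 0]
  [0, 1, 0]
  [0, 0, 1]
The metric is diagonal, so its eigenvalues are the diagonal entries: -1, 1, 1 (at a generic point, where coordinate-dependent entries are positive).
2 positive, 1 negative.
(2, 1) - Lorentzian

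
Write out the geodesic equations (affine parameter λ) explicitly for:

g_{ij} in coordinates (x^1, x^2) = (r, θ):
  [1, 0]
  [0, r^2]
Geodesic equation: d^2x^k/dλ^2 + Γ^k_{ij} (dx^i/dλ)(dx^j/dλ) = 0.
Non-zero Christoffel symbols:
Γ^r_{θ θ} = -r
Γ^θ_{r θ} = 1/r
Substituting (the symmetric pair Γ^k_{ij}, Γ^k_{ji} combines into a factor 2):
d^2r/dλ^2 - r (dθ/dλ)^2 = 0
d^2θ/dλ^2 + (2/r) (dr/dλ)(dθ/dλ) = 0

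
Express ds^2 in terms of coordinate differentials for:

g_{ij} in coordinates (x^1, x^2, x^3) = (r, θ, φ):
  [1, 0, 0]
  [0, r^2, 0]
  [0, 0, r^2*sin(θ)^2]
ds^2 = g_{ij} dx^i dx^j; only the non-zero components contribute.
ds^2 = dr^2 + r^2 dθ^2 + r^2*sin(θ)^2 dφ^2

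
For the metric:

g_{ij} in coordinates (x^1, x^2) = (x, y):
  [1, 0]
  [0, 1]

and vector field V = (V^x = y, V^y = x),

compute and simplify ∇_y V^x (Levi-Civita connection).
All Christoffel symbols are zero.
∇_y V^x = ∂_y V^x + Γ^x_{y j} V^j
  = (1) + (0)(y) + (0)(x)
  = 1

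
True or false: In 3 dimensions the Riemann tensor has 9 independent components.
n^2(n^2-1)/12 = 9·8/12 = 6 independent components for n = 3.
False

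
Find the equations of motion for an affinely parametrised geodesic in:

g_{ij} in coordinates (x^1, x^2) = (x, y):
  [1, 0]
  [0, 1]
Geodesic equation: d^2x^k/dλ^2 + Γ^k_{ij} (dx^i/dλ)(dx^j/dλ) = 0.
All Christoffel symbols vanish, so the geodesics are straight lines:
d^2x/dλ^2 = 0
d^2y/dλ^2 = 0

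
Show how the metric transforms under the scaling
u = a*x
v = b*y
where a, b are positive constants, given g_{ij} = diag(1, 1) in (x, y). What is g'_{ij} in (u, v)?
Invert the transformation: x = u/a, y = v/b
g'_{ij} = (∂x^k/∂x'^i)(∂x^l/∂x'^j) g_{kl}; with g_{kl} = δ_{kl} this is Σ_k (∂x^k/∂x'^i)(∂x^k/∂x'^j).
Jacobian: ∂x/∂u = 1/a, ∂x/∂v = 0, ∂y/∂u = 0, ∂y/∂v = 1/b
g'_{uu} = (1/a)(1/a) + (0)(0) = 1/a^2
g'_{uv} = (1/a)(0) + (0)(1/b) = 0
g'_{vv} = (0)(0) + (1/b)(1/b) = 1/b^2
g'_{ij} = diag(1/a^2, 1/b^2)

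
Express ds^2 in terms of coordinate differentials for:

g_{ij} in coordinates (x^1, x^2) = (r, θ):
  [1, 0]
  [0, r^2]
ds^2 = g_{ij} dx^i dx^j; only the non-zero components contribute.
ds^2 = dr^2 + r^2 dθ^2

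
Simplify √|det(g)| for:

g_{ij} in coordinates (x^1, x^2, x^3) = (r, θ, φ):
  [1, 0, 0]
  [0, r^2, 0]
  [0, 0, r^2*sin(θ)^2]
det(g) = r^4*sin(θ)^2
√|det(g)| = r^2*sin(θ) (taking 0 < θ < π so that |sin(θ)| = sin(θ))
Volume element: dV = r^2*sin(θ) dr dθ dφ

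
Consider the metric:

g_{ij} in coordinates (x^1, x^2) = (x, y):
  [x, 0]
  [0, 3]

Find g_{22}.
With x^1 = x, x^2 = y, g_{22} = g_{yy} is the row-2, column-2 entry of the matrix.
g_{22} = 3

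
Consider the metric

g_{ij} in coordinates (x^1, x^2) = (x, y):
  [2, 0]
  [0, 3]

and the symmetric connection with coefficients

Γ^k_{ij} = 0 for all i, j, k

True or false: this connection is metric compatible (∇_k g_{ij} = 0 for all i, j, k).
Using ∇_k g_{ij} = ∂_k g_{ij} - Γ^m_{ki} g_{mj} - Γ^m_{kj} g_{im}:
e.g. ∇_y g_{xy} = (0) - (0) - (0) = 0
Every component ∇_k g_{ij} vanishes: the connection is metric compatible.
True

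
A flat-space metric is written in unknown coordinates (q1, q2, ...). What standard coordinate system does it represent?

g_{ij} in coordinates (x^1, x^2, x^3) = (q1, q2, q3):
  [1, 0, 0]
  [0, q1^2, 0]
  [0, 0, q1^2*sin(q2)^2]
The line element ds^2 = dq1^2 + q1^2 dq2^2 + q1^2 sin(q2)^2 dq3^2 is dr^2 + r^2 dθ^2 + r^2 sin(θ)^2 dφ^2 with q1 = r, q2 = θ, q3 = φ.
spherical coordinates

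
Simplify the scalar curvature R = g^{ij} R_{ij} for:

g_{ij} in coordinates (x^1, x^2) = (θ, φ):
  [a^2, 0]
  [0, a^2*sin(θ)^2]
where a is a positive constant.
Non-zero Christoffel symbols (Γ^k_{ij} = Γ^k_{ji}):
Γ^θ_{φ φ} = -sin(2*θ)/2
Γ^φ_{θ φ} = 1/tan(θ)
Ricci tensor (R_{ij} = R^k_{ikj}): R_{θθ} = 1, R_{θφ} = 0, R_{φφ} = sin(θ)^2
Inverse metric: g^{θθ} = 1/a^2, g^{φφ} = 1/(a^2*sin(θ)^2)
R = g^{ij} R_{ij} = (1/a^2)(1) + (1/(a^2*sin(θ)^2))(sin(θ)^2) = 2/a^2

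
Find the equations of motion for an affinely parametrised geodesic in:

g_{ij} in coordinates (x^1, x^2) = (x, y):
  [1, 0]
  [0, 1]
Geodesic equation: d^2x^k/dλ^2 + Γ^k_{ij} (dx^i/dλ)(dx^j/dλ) = 0.
All Christoffel symbols vanish, so the geodesics are straight lines:
d^2x/dλ^2 = 0
d^2y/dλ^2 = 0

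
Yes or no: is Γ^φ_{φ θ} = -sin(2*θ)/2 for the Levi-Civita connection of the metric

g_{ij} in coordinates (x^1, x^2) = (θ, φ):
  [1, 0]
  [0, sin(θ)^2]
Γ^φ_{φ θ} = (1/2) g^{φφ} (∂_φ g_{φθ} + ∂_θ g_{φφ} - ∂_φ g_{φθ}) = (1/2)(1/sin(θ)^2)((0) + (sin(2*θ)) - (0)) = 1/tan(θ)
This differs from the proposed value -sin(2*θ)/2.
No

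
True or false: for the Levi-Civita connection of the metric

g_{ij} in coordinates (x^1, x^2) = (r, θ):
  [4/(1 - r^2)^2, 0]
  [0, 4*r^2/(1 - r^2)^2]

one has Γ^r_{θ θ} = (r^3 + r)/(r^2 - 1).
Γ^r_{θ θ} = (1/2) g^{rr} (∂_θ g_{rθ} + ∂_θ g_{rθ} - ∂_r g_{θθ}) = (1/2)((1 - r^2)^2/4)((0) + (0) - (-8*(r^3 + r)/(r^2 - 1)^3)) = (r^3 + r)/(r^2 - 1)
This equals the proposed value (r^3 + r)/(r^2 - 1).
True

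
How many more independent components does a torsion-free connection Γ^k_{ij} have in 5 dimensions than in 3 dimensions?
Independent components in n dimensions: n × n(n+1)/2 = n^2(n+1)/2.
5D: 5 × 15 = 75
3D: 3 × 6 = 18
Difference = 75 - 18 = 57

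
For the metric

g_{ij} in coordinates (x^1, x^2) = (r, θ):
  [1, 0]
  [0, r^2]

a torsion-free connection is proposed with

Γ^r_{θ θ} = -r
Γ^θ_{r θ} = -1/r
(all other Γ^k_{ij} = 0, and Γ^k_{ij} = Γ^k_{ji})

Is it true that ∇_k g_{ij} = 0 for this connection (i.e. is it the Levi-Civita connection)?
Using ∇_k g_{ij} = ∂_k g_{ij} - Γ^m_{ki} g_{mj} - Γ^m_{kj} g_{im}:
∇_θ g_{rθ} = (0) - (-r) - (-r) = 2*r ≠ 0
So the connection is not metric compatible (it is not the Levi-Civita connection).
No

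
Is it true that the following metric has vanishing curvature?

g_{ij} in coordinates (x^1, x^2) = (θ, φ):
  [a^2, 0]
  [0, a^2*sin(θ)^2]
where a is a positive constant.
Non-zero Christoffel symbols:
Γ^θ_{φ φ} = -sin(2*θ)/2
Γ^φ_{θ φ} = 1/tan(θ)
Ricci tensor: R_{θθ} = 1, R_{θφ} = 0, R_{φφ} = sin(θ)^2
The Ricci tensor is non-zero, so the Riemann tensor is non-zero: not flat.
No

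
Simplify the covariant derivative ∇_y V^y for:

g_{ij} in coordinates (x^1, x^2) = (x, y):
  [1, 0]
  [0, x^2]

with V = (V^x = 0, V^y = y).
Non-zero Christoffel symbols:
Γ^x_{y y} = -x
Γ^y_{x y} = 1/x
∇_y V^y = ∂_y V^y + Γ^y_{y j} V^j
  = (1) + (1/x)(0) + (0)(y)
  = 1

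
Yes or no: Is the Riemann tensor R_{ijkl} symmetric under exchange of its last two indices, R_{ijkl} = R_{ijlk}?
It is antisymmetric in the last pair: R_{ijkl} = -R_{ijlk}.
No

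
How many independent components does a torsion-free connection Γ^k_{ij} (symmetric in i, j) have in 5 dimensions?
Γ^k_{ij} has n choices for the upper index and n(n+1)/2 independent symmetric lower index pairs.
Total = 5 × 5×6/2 = 5 × 15 = 75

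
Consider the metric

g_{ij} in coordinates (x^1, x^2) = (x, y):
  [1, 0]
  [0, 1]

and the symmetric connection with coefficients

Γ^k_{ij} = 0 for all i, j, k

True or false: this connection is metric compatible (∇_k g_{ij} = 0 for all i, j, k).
Using ∇_k g_{ij} = ∂_k g_{ij} - Γ^m_{ki} g_{mj} - Γ^m_{kj} g_{im}:
e.g. ∇_y g_{xy} = (0) - (0) - (0) = 0
Every component ∇_k g_{ij} vanishes: the connection is metric compatible.
True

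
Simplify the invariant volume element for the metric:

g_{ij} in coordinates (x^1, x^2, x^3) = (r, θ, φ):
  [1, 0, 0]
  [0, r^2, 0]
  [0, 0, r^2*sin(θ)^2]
det(g) = r^4*sin(θ)^2
√|det(g)| = r^2*sin(θ) (taking 0 < θ < π so that |sin(θ)| = sin(θ))
Volume element: dV = r^2*sin(θ) dr dθ dφ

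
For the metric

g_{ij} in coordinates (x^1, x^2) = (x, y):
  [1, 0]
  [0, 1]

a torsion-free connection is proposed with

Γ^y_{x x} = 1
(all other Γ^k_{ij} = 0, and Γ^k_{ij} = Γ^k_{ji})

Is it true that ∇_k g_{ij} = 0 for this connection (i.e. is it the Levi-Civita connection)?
Using ∇_k g_{ij} = ∂_k g_{ij} - Γ^m_{ki} g_{mj} - Γ^m_{kj} g_{im}:
∇_x g_{xy} = (0) - (1) - (0) = -1 ≠ 0
So the connection is not metric compatible (it is not the Levi-Civita connection).
No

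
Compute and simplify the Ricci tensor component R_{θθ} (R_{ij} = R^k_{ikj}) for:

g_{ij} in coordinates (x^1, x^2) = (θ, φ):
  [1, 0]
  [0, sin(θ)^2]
Non-zero Christoffel symbols (Γ^k_{ij} = Γ^k_{ji}):
Γ^θ_{φ φ} = -sin(2*θ)/2
Γ^φ_{θ φ} = 1/tan(θ)
R^θ_{θ θ θ} = 0 (a repeated index in an antisymmetric pair)
R^φ_{θ φ θ} = ∂_φ Γ^φ_{θ θ} - ∂_θ Γ^φ_{θ φ} + Γ^φ_{φ m} Γ^m_{θ θ} - Γ^φ_{θ m} Γ^m_{θ φ}
  = (0) - (-1/sin(θ)^2) + (0) - (1/tan(θ)^2) = 1
R_{θθ} = R^θ_{θ θ θ} + R^φ_{θ φ θ} = (0) + (1) = 1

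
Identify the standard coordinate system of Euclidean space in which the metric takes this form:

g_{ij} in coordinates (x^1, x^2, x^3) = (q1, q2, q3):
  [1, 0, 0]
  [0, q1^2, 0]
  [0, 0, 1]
The line element ds^2 = dq1^2 + q1^2 dq2^2 + dq3^2 is dr^2 + r^2 dθ^2 + dz^2 with q1 = r, q2 = θ, q3 = z.
cylindrical coordinates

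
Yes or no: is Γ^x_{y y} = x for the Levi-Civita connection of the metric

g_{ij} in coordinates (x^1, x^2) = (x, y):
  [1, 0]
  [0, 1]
Γ^x_{y y} = (1/2) g^{xx} (∂_y g_{xy} + ∂_y g_{xy} - ∂_x g_{yy}) = (1/2)(1)((0) + (0) - (0)) = 0
This differs from the proposed value x.
No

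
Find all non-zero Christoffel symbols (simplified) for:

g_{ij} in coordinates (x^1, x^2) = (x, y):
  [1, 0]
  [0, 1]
Using Γ^k_{ij} = (1/2) g^{km} (∂_i g_{mj} + ∂_j g_{mi} - ∂_m g_{ij}); the metric is diagonal, so only the m = k term contributes.
Every metric component is constant, so all ∂_m g_{ij} = 0 and every Christoffel symbol vanishes.
All Christoffel symbols are zero.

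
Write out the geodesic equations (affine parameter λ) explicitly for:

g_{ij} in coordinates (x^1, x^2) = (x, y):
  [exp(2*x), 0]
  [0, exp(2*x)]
Geodesic equation: d^2x^k/dλ^2 + Γ^k_{ij} (dx^i/dλ)(dx^j/dλ) = 0.
Non-zero Christoffel symbols:
Γ^x_{x x} = 1
Γ^x_{y y} = -1
Γ^y_{x y} = 1
Substituting (the symmetric pair Γ^k_{ij}, Γ^k_{ji} combines into a factor 2):
d^2x/dλ^2 + (dx/dλ)^2 - (dy/dλ)^2 = 0
d^2y/dλ^2 + 2 (dx/dλ)(dy/dλ) = 0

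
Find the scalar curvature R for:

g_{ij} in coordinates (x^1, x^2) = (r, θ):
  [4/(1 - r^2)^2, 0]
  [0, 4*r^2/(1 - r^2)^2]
Non-zero Christoffel symbols (Γ^k_{ij} = Γ^k_{ji}):
Γ^r_{r r} = 2*r/(1 - r^2)
Γ^r_{θ θ} = (r^3 + r)/(r^2 - 1)
Γ^θ_{r θ} = (-r^2 - 1)/(r^3 - r)
Ricci tensor (R_{ij} = R^k_{ikj}): R_{rr} = -4/(r^2 - 1)^2, R_{rθ} = 0, R_{θθ} = -4*r^2/(r^2 - 1)^2
Inverse metric: g^{rr} = (1 - r^2)^2/4, g^{θθ} = (1 - r^2)^2/(4*r^2)
R = g^{ij} R_{ij} = ((1 - r^2)^2/4)(-4/(r^2 - 1)^2) + ((1 - r^2)^2/(4*r^2))(-4*r^2/(r^2 - 1)^2) = -2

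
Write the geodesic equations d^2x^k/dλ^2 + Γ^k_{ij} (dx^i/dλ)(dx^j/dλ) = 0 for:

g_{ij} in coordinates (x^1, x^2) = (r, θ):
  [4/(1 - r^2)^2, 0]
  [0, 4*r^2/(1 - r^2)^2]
Geodesic equation: d^2x^k/dλ^2 + Γ^k_{ij} (dx^i/dλ)(dx^j/dλ) = 0.
Non-zero Christoffel symbols:
Γ^r_{r r} = 2*r/(1 - r^2)
Γ^r_{θ θ} = (r^3 + r)/(r^2 - 1)
Γ^θ_{r θ} = (-r^2 - 1)/(r^3 - r)
Substituting (the symmetric pair Γ^k_{ij}, Γ^k_{ji} combines into a factor 2):
d^2r/dλ^2 + (2*r/(1 - r^2)) (dr/dλ)^2 + ((r^3 + r)/(r^2 - 1)) (dθ/dλ)^2 = 0
d^2θ/dλ^2 + ((-2*r^2 - 2)/(r^3 - r)) (dr/dλ)(dθ/dλ) = 0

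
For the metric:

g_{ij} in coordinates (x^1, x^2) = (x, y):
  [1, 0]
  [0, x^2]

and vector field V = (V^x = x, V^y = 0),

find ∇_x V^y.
Non-zero Christoffel symbols:
Γ^x_{y y} = -x
Γ^y_{x y} = 1/x
∇_x V^y = ∂_x V^y + Γ^y_{x j} V^j
  = (0) + (0)(x) + (1/x)(0)
  = 0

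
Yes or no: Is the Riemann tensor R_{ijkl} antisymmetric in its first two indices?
R_{ijkl} = -R_{jikl} (follows from metric compatibility).
Yes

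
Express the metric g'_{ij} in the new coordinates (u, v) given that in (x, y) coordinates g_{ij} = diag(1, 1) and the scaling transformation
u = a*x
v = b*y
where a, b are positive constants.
Invert the transformation: x = u/a, y = v/b
g'_{ij} = (∂x^k/∂x'^i)(∂x^l/∂x'^j) g_{kl}; with g_{kl} = δ_{kl} this is Σ_k (∂x^k/∂x'^i)(∂x^k/∂x'^j).
Jacobian: ∂x/∂u = 1/a, ∂x/∂v = 0, ∂y/∂u = 0, ∂y/∂v = 1/b
g'_{uu} = (1/a)(1/a) + (0)(0) = 1/a^2
g'_{uv} = (1/a)(0) + (0)(1/b) = 0
g'_{vv} = (0)(0) + (1/b)(1/b) = 1/b^2
g'_{ij} = diag(1/a^2, 1/b^2)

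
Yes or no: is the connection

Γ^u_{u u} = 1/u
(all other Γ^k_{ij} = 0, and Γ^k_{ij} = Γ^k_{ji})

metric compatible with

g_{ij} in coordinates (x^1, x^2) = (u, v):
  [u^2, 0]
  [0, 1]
Using ∇_k g_{ij} = ∂_k g_{ij} - Γ^m_{ki} g_{mj} - Γ^m_{kj} g_{im}:
e.g. ∇_u g_{uu} = (2*u) - (u) - (u) = 0
Every component ∇_k g_{ij} vanishes: the connection is metric compatible.
Yes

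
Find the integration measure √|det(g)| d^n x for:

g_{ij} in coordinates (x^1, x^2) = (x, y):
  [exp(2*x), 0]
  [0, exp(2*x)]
det(g) = exp(4*x)
√|det(g)| = exp(2*x)
Volume element: dV = exp(2*x) dx dy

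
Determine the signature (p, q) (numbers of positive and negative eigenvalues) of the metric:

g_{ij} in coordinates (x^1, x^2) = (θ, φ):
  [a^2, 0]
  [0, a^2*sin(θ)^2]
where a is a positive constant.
The metric is diagonal, so its eigenvalues are the diagonal entries: a^2, a^2*sin(θ)^2 (at a generic point, where coordinate-dependent entries are positive).
2 positive, 0 negative.
(2, 0) - Riemannian (positive definite)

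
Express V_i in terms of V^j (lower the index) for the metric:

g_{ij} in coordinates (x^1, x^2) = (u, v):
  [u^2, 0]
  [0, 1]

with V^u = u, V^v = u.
V_i = g_{ij} V^j:
V_u = (u^2)(u) + (0)(u) = u^3
V_v = (0)(u) + (1)(u) = u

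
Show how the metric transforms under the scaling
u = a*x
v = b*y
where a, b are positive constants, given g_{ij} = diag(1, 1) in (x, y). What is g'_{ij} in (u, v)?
Invert the transformation: x = u/a, y = v/b
g'_{ij} = (∂x^k/∂x'^i)(∂x^l/∂x'^j) g_{kl}; with g_{kl} = δ_{kl} this is Σ_k (∂x^k/∂x'^i)(∂x^k/∂x'^j).
Jacobian: ∂x/∂u = 1/a, ∂x/∂v = 0, ∂y/∂u = 0, ∂y/∂v = 1/b
g'_{uu} = (1/a)(1/a) + (0)(0) = 1/a^2
g'_{uv} = (1/a)(0) + (0)(1/b) = 0
g'_{vv} = (0)(0) + (1/b)(1/b) = 1/b^2
g'_{ij} = diag(1/a^2, 1/b^2)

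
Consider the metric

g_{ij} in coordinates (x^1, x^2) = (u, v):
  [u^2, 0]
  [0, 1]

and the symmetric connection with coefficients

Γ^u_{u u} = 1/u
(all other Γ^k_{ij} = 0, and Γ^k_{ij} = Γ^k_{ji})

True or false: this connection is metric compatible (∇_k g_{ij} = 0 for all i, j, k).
Using ∇_k g_{ij} = ∂_k g_{ij} - Γ^m_{ki} g_{mj} - Γ^m_{kj} g_{im}:
e.g. ∇_u g_{uu} = (2*u) - (u) - (u) = 0
Every component ∇_k g_{ij} vanishes: the connection is metric compatible.
True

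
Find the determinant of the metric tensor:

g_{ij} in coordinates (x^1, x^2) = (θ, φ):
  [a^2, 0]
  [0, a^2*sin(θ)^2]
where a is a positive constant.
For a 2×2 metric: det(g) = g_{11}·g_{22} - g_{12}·g_{21}
= (a^2)·(a^2*sin(θ)^2) - (0)·(0)
= a^4*sin(θ)^2 - 0
det(g) = a^4*sin(θ)^2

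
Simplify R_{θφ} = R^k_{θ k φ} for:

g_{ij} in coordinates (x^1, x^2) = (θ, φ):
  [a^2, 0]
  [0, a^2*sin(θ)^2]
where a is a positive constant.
Non-zero Christoffel symbols (Γ^k_{ij} = Γ^k_{ji}):
Γ^θ_{φ φ} = -sin(2*θ)/2
Γ^φ_{θ φ} = 1/tan(θ)
R^θ_{θ θ φ} = 0 (a repeated index in an antisymmetric pair)
R^φ_{θ φ φ} = 0 (a repeated index in an antisymmetric pair)
R_{θφ} = R^θ_{θ θ φ} + R^φ_{θ φ φ} = (0) + (0) = 0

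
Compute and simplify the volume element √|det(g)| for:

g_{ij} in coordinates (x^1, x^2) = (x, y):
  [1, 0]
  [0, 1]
det(g) = 1
√|det(g)| = 1
Volume element: dV = 1 dx dy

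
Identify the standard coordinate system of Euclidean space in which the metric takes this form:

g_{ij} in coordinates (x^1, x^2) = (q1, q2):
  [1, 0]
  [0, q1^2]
The line element ds^2 = dq1^2 + q1^2 dq2^2 is dr^2 + r^2 dθ^2 with q1 = r, q2 = θ.
polar coordinates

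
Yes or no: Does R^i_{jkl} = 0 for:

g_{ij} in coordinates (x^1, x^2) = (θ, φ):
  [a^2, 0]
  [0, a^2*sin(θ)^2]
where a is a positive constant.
Non-zero Christoffel symbols:
Γ^θ_{φ φ} = -sin(2*θ)/2
Γ^φ_{θ φ} = 1/tan(θ)
Ricci tensor: R_{θθ} = 1, R_{θφ} = 0, R_{φφ} = sin(θ)^2
The Ricci tensor is non-zero, so the Riemann tensor is non-zero: not flat.
No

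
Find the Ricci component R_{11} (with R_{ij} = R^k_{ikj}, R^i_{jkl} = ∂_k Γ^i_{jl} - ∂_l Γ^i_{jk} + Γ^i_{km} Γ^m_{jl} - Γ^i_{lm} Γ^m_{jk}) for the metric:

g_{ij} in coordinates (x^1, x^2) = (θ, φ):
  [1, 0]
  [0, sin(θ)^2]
Non-zero Christoffel symbols (Γ^k_{ij} = Γ^k_{ji}):
Γ^θ_{φ φ} = -sin(2*θ)/2
Γ^φ_{θ φ} = 1/tan(θ)
R^θ_{θ θ θ} = 0 (a repeated index in an antisymmetric pair)
R^φ_{θ φ θ} = ∂_φ Γ^φ_{θ θ} - ∂_θ Γ^φ_{θ φ} + Γ^φ_{φ m} Γ^m_{θ θ} - Γ^φ_{θ m} Γ^m_{θ φ}
  = (0) - (-1/sin(θ)^2) + (0) - (1/tan(θ)^2) = 1
R_{θθ} = R^θ_{θ θ θ} + R^φ_{θ φ θ} = (0) + (1) = 1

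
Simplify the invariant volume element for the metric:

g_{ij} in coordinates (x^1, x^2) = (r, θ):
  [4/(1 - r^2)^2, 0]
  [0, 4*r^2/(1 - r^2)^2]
det(g) = 16*r^2/(1 - r^2)^4
√|det(g)| = 4*r/(r^2 - 1)^2
Volume element: dV = 4*r/(r^2 - 1)^2 dr dθ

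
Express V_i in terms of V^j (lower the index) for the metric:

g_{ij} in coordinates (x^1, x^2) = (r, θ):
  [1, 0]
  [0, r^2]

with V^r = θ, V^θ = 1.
V_i = g_{ij} V^j:
V_r = (1)(θ) + (0)(1) = θ
V_θ = (0)(θ) + (r^2)(1) = r^2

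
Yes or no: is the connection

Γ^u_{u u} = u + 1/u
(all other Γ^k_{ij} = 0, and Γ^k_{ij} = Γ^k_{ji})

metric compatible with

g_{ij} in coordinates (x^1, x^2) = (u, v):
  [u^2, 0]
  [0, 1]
Using ∇_k g_{ij} = ∂_k g_{ij} - Γ^m_{ki} g_{mj} - Γ^m_{kj} g_{im}:
∇_u g_{uu} = (2*u) - (u^3 + u) - (u^3 + u) = -2*u^3 ≠ 0
So the connection is not metric compatible (it is not the Levi-Civita connection).
No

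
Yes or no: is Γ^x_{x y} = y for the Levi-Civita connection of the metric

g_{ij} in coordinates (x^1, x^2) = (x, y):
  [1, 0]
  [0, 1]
Γ^x_{x y} = (1/2) g^{xx} (∂_x g_{xy} + ∂_y g_{xx} - ∂_x g_{xy}) = (1/2)(1)((0) + (0) - (0)) = 0
This differs from the proposed value y.
No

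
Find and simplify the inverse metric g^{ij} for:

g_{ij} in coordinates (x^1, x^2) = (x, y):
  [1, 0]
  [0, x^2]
The metric is diagonal, so g^{ij} is diagonal with entries 1/g_{ii}: diag(1, 1/(x^2)).
g^{ij}:
  [1, 0]
  [0, 1/x^2]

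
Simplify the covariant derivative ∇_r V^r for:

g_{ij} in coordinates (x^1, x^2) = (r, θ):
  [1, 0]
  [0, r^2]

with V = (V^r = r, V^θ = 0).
Non-zero Christoffel symbols:
Γ^r_{θ θ} = -r
Γ^θ_{r θ} = 1/r
∇_r V^r = ∂_r V^r + Γ^r_{r j} V^j
  = (1) + (0)(r) + (0)(0)
  = 1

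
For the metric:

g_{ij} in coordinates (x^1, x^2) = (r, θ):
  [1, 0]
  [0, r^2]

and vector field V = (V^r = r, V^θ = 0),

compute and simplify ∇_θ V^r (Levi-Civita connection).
Non-zero Christoffel symbols:
Γ^r_{θ θ} = -r
Γ^θ_{r θ} = 1/r
∇_θ V^r = ∂_θ V^r + Γ^r_{θ j} V^j
  = (0) + (0)(r) + (-r)(0)
  = 0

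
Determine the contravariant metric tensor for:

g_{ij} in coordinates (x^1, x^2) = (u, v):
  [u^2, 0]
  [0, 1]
The metric is diagonal, so g^{ij} is diagonal with entries 1/g_{ii}: diag(1/(u^2), 1).
g^{ij}:
  [1/u^2, 0]
  [0, 1]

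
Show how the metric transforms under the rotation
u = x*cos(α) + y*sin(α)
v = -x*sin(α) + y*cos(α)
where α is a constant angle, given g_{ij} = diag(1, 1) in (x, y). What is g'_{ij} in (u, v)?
Invert the transformation: x = u*cos(α) - v*sin(α), y = u*sin(α) + v*cos(α)
g'_{ij} = (∂x^k/∂x'^i)(∂x^l/∂x'^j) g_{kl}; with g_{kl} = δ_{kl} this is Σ_k (∂x^k/∂x'^i)(∂x^k/∂x'^j).
Jacobian: ∂x/∂u = cos(α), ∂x/∂v = -sin(α), ∂y/∂u = sin(α), ∂y/∂v = cos(α)
g'_{uu} = (cos(α))(cos(α)) + (sin(α))(sin(α)) = 1
g'_{uv} = (cos(α))(-sin(α)) + (sin(α))(cos(α)) = 0
g'_{vv} = (-sin(α))(-sin(α)) + (cos(α))(cos(α)) = 1
g'_{ij} = diag(1, 1)
The Euclidean metric is invariant under rotations.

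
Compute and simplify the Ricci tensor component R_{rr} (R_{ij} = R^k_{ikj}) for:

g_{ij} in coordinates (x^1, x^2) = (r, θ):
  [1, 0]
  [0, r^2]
Non-zero Christoffel symbols (Γ^k_{ij} = Γ^k_{ji}):
Γ^r_{θ θ} = -r
Γ^θ_{r θ} = 1/r
R^r_{r r r} = 0 (a repeated index in an antisymmetric pair)
R^θ_{r θ r} = ∂_θ Γ^θ_{r r} - ∂_r Γ^θ_{r θ} + Γ^θ_{θ m} Γ^m_{r r} - Γ^θ_{r m} Γ^m_{r θ}
  = (0) - (-1/r^2) + (0) - (1/r^2) = 0
R_{rr} = R^r_{r r r} + R^θ_{r θ r} = (0) + (0) = 0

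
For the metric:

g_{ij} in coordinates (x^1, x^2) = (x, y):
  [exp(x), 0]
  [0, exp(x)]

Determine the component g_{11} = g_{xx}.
With x^1 = x, x^2 = y, g_{11} = g_{xx} is the row-1, column-1 entry of the matrix.
g_{11} = exp(x)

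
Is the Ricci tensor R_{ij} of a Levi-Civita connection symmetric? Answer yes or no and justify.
R_{ij} = R^k_{ikj}; the pair symmetry R_{kilj} = R_{ljki} gives R_{ij} = R_{ji}.
Yes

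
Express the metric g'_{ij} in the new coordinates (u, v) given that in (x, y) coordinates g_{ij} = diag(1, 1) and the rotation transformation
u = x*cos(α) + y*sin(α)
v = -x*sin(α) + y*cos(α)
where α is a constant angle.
Invert the transformation: x = u*cos(α) - v*sin(α), y = u*sin(α) + v*cos(α)
g'_{ij} = (∂x^k/∂x'^i)(∂x^l/∂x'^j) g_{kl}; with g_{kl} = δ_{kl} this is Σ_k (∂x^k/∂x'^i)(∂x^k/∂x'^j).
Jacobian: ∂x/∂u = cos(α), ∂x/∂v = -sin(α), ∂y/∂u = sin(α), ∂y/∂v = cos(α)
g'_{uu} = (cos(α))(cos(α)) + (sin(α))(sin(α)) = 1
g'_{uv} = (cos(α))(-sin(α)) + (sin(α))(cos(α)) = 0
g'_{vv} = (-sin(α))(-sin(α)) + (cos(α))(cos(α)) = 1
g'_{ij} = diag(1, 1)
The Euclidean metric is invariant under rotations.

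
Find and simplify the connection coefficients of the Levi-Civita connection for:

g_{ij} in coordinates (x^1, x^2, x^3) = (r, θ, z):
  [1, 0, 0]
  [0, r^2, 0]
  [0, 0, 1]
Using Γ^k_{ij} = (1/2) g^{km} (∂_i g_{mj} + ∂_j g_{mi} - ∂_m g_{ij}); the metric is diagonal, so only the m = k term contributes.
Non-zero symbols (using the symmetry Γ^k_{ij} = Γ^k_{ji}):
Γ^r_{θ θ} = (1/2) g^{rr} (∂_θ g_{rθ} + ∂_θ g_{rθ} - ∂_r g_{θθ}) = (1/2)(1)((0) + (0) - (2*r)) = -r
Γ^θ_{r θ} = (1/2) g^{θθ} (∂_r g_{θθ} + ∂_θ g_{θr} - ∂_θ g_{rθ}) = (1/2)(1/r^2)((2*r) + (0) - (0)) = 1/r
All other Christoffel symbols are zero.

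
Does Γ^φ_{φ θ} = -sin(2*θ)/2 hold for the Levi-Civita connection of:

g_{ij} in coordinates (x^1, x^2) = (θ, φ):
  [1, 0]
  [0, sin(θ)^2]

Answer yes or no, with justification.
Γ^φ_{φ θ} = (1/2) g^{φφ} (∂_φ g_{φθ} + ∂_θ g_{φφ} - ∂_φ g_{φθ}) = (1/2)(1/sin(θ)^2)((0) + (sin(2*θ)) - (0)) = 1/tan(θ)
This differs from the proposed value -sin(2*θ)/2.
No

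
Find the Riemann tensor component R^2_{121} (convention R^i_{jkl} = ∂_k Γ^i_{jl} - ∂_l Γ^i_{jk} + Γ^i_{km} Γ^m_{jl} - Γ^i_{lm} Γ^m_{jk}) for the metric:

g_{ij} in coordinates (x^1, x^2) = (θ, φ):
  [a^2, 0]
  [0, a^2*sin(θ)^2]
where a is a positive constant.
Non-zero Christoffel symbols (Γ^k_{ij} = Γ^k_{ji}):
Γ^θ_{φ φ} = -sin(2*θ)/2
Γ^φ_{θ φ} = 1/tan(θ)
R^φ_{θ φ θ} = ∂_φ Γ^φ_{θ θ} - ∂_θ Γ^φ_{θ φ} + Γ^φ_{φ m} Γ^m_{θ θ} - Γ^φ_{θ m} Γ^m_{θ φ}
  = (0) - (-1/sin(θ)^2) + (0) - (1/tan(θ)^2) = 1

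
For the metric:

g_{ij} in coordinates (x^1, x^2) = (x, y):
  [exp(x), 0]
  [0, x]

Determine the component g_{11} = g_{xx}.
With x^1 = x, x^2 = y, g_{11} = g_{xx} is the row-1, column-1 entry of the matrix.
g_{11} = exp(x)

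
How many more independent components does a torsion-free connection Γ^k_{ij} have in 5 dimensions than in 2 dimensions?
Independent components in n dimensions: n × n(n+1)/2 = n^2(n+1)/2.
5D: 5 × 15 = 75
2D: 2 × 3 = 6
Difference = 75 - 6 = 69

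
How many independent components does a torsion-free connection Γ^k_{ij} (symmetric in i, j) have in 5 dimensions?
Γ^k_{ij} has n choices for the upper index and n(n+1)/2 independent symmetric lower index pairs.
Total = 5 × 5×6/2 = 5 × 15 = 75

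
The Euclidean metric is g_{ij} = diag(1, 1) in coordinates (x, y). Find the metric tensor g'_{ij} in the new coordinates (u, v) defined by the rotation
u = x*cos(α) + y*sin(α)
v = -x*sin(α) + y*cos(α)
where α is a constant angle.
Invert the transformation: x = u*cos(α) - v*sin(α), y = u*sin(α) + v*cos(α)
g'_{ij} = (∂x^k/∂x'^i)(∂x^l/∂x'^j) g_{kl}; with g_{kl} = δ_{kl} this is Σ_k (∂x^k/∂x'^i)(∂x^k/∂x'^j).
Jacobian: ∂x/∂u = cos(α), ∂x/∂v = -sin(α), ∂y/∂u = sin(α), ∂y/∂v = cos(α)
g'_{uu} = (cos(α))(cos(α)) + (sin(α))(sin(α)) = 1
g'_{uv} = (cos(α))(-sin(α)) + (sin(α))(cos(α)) = 0
g'_{vv} = (-sin(α))(-sin(α)) + (cos(α))(cos(α)) = 1
g'_{ij} = diag(1, 1)
The Euclidean metric is invariant under rotations.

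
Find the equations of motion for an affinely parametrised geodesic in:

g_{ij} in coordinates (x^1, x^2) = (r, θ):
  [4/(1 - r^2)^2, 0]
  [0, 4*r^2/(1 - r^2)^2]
Geodesic equation: d^2x^k/dλ^2 + Γ^k_{ij} (dx^i/dλ)(dx^j/dλ) = 0.
Non-zero Christoffel symbols:
Γ^r_{r r} = 2*r/(1 - r^2)
Γ^r_{θ θ} = (r^3 + r)/(r^2 - 1)
Γ^θ_{r θ} = (-r^2 - 1)/(r^3 - r)
Substituting (the symmetric pair Γ^k_{ij}, Γ^k_{ji} combines into a factor 2):
d^2r/dλ^2 + (2*r/(1 - r^2)) (dr/dλ)^2 + ((r^3 + r)/(r^2 - 1)) (dθ/dλ)^2 = 0
d^2θ/dλ^2 + ((-2*r^2 - 2)/(r^3 - r)) (dr/dλ)(dθ/dλ) = 0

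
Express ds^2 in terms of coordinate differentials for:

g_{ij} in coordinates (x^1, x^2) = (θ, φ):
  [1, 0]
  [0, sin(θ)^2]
ds^2 = g_{ij} dx^i dx^j; only the non-zero components contribute.
ds^2 = dθ^2 + sin(θ)^2 dφ^2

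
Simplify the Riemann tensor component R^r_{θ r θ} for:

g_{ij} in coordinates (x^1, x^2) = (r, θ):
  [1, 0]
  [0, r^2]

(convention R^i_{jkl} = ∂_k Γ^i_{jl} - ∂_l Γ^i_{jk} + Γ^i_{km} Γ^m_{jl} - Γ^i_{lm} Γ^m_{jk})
Non-zero Christoffel symbols (Γ^k_{ij} = Γ^k_{ji}):
Γ^r_{θ θ} = -r
Γ^θ_{r θ} = 1/r
R^r_{θ r θ} = ∂_r Γ^r_{θ θ} - ∂_θ Γ^r_{θ r} + Γ^r_{r m} Γ^m_{θ θ} - Γ^r_{θ m} Γ^m_{θ r}
  = (-1) - (0) + (0) - (-1) = 0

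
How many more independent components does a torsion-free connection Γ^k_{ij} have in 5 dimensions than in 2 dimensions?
Independent components in n dimensions: n × n(n+1)/2 = n^2(n+1)/2.
5D: 5 × 15 = 75
2D: 2 × 3 = 6
Difference = 75 - 6 = 69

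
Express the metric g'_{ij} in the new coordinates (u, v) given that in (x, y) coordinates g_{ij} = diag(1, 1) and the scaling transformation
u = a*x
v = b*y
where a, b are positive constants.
Invert the transformation: x = u/a, y = v/b
g'_{ij} = (∂x^k/∂x'^i)(∂x^l/∂x'^j) g_{kl}; with g_{kl} = δ_{kl} this is Σ_k (∂x^k/∂x'^i)(∂x^k/∂x'^j).
Jacobian: ∂x/∂u = 1/a, ∂x/∂v = 0, ∂y/∂u = 0, ∂y/∂v = 1/b
g'_{uu} = (1/a)(1/a) + (0)(0) = 1/a^2
g'_{uv} = (1/a)(0) + (0)(1/b) = 0
g'_{vv} = (0)(0) + (1/b)(1/b) = 1/b^2
g'_{ij} = diag(1/a^2, 1/b^2)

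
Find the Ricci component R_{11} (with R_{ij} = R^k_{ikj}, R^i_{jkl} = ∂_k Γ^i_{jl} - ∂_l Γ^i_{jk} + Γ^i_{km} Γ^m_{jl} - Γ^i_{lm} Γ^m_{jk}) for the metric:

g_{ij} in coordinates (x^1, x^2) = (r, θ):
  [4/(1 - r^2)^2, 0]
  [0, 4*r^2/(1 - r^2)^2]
Non-zero Christoffel symbols (Γ^k_{ij} = Γ^k_{ji}):
Γ^r_{r r} = 2*r/(1 - r^2)
Γ^r_{θ θ} = (r^3 + r)/(r^2 - 1)
Γ^θ_{r θ} = (-r^2 - 1)/(r^3 - r)
R^r_{r r r} = 0 (a repeated index in an antisymmetric pair)
R^θ_{r θ r} = ∂_θ Γ^θ_{r r} - ∂_r Γ^θ_{r θ} + Γ^θ_{θ m} Γ^m_{r r} - Γ^θ_{r m} Γ^m_{r θ}
  = (0) - ((r^4 + 4*r^2 - 1)/(r^3 - r)^2) + (2*(r^2 + 1)/(r^2 - 1)^2) - ((r^2 + 1)^2/(r^3 - r)^2) = -4/(r^2 - 1)^2
R_{rr} = R^r_{r r r} + R^θ_{r θ r} = (0) + (-4/(r^2 - 1)^2) = -4/(r^2 - 1)^2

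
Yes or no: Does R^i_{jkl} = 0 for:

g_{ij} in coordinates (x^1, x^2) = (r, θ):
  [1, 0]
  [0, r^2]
Non-zero Christoffel symbols:
Γ^r_{θ θ} = -r
Γ^θ_{r θ} = 1/r
Ricci tensor: R_{rr} = 0, R_{rθ} = 0, R_{θθ} = 0
All R_{ij} vanish; in 2 dimensions the Riemann tensor is fully determined by the Ricci tensor, so R^i_{jkl} = 0: the metric is flat (curvilinear coordinates on flat space).
Yes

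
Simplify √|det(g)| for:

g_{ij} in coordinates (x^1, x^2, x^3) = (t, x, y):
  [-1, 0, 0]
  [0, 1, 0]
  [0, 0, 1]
det(g) = -1
√|det(g)| = 1
Volume element: dV = 1 dt dx dy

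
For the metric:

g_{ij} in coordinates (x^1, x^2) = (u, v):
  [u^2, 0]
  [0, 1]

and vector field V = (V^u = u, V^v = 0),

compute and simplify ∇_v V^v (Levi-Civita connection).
Non-zero Christoffel symbols:
Γ^u_{u u} = 1/u
∇_v V^v = ∂_v V^v + Γ^v_{v j} V^j
  = (0) + (0)(u) + (0)(0)
  = 0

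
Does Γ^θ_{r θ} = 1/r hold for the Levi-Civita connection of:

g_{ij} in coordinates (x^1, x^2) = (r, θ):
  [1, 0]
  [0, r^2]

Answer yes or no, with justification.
Γ^θ_{r θ} = (1/2) g^{θθ} (∂_r g_{θθ} + ∂_θ g_{θr} - ∂_θ g_{rθ}) = (1/2)(1/r^2)((2*r) + (0) - (0)) = 1/r
This equals the proposed value 1/r.
Yes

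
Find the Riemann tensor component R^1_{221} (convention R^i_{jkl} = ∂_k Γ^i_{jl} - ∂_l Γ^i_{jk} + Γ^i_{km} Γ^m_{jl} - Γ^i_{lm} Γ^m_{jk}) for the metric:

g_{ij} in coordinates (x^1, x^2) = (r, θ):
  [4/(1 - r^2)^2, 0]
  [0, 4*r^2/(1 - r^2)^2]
Non-zero Christoffel symbols (Γ^k_{ij} = Γ^k_{ji}):
Γ^r_{r r} = 2*r/(1 - r^2)
Γ^r_{θ θ} = (r^3 + r)/(r^2 - 1)
Γ^θ_{r θ} = (-r^2 - 1)/(r^3 - r)
R^r_{θ θ r} = ∂_θ Γ^r_{θ r} - ∂_r Γ^r_{θ θ} + Γ^r_{θ m} Γ^m_{θ r} - Γ^r_{r m} Γ^m_{θ θ}
  = (0) - ((r^4 - 4*r^2 - 1)/(r^2 - 1)^2) + (-(r^2 + 1)^2/(r^2 - 1)^2) - (-2*r^2*(r^2 + 1)/(r^2 - 1)^2) = 4*r^2/(r^2 - 1)^2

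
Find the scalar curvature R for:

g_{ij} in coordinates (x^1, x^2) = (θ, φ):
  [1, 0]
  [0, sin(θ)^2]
Non-zero Christoffel symbols (Γ^k_{ij} = Γ^k_{ji}):
Γ^θ_{φ φ} = -sin(2*θ)/2
Γ^φ_{θ φ} = 1/tan(θ)
Ricci tensor (R_{ij} = R^k_{ikj}): R_{θθ} = 1, R_{θφ} = 0, R_{φφ} = sin(θ)^2
Inverse metric: g^{θθ} = 1, g^{φφ} = 1/sin(θ)^2
R = g^{ij} R_{ij} = (1)(1) + (1/sin(θ)^2)(sin(θ)^2) = 2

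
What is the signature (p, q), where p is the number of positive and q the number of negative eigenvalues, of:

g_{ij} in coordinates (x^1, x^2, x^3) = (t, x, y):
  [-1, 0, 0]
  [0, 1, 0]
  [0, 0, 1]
The metric is diagonal, so its eigenvalues are the diagonal entries: -1, 1, 1 (at a generic point, where coordinate-dependent entries are positive).
2 positive, 1 negative.
(2, 1) - Lorentzian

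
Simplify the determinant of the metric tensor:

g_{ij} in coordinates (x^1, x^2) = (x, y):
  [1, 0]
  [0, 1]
For a 2×2 metric: det(g) = g_{11}·g_{22} - g_{12}·g_{21}
= (1)·(1) - (0)·(0)
= 1 - 0
det(g) = 1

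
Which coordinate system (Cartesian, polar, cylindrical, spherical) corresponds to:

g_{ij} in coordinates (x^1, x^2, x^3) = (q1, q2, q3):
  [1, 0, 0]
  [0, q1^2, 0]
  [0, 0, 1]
The line element ds^2 = dq1^2 + q1^2 dq2^2 + dq3^2 is dr^2 + r^2 dθ^2 + dz^2 with q1 = r, q2 = θ, q3 = z.
cylindrical coordinates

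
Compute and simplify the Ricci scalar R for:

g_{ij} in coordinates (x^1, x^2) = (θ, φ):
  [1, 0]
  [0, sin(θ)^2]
Non-zero Christoffel symbols (Γ^k_{ij} = Γ^k_{ji}):
Γ^θ_{φ φ} = -sin(2*θ)/2
Γ^φ_{θ φ} = 1/tan(θ)
Ricci tensor (R_{ij} = R^k_{ikj}): R_{θθ} = 1, R_{θφ} = 0, R_{φφ} = sin(θ)^2
Inverse metric: g^{θθ} = 1, g^{φφ} = 1/sin(θ)^2
R = g^{ij} R_{ij} = (1)(1) + (1/sin(θ)^2)(sin(θ)^2) = 2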